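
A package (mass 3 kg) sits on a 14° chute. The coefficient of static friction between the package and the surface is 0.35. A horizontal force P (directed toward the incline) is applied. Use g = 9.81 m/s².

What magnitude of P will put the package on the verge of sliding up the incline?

P ≈ 19.3 N

At impending motion up the slope, friction acts down-slope at its limit: f = μ_s N.
Perpendicular to the incline: N = m g cos θ + P sin θ.
Along the incline: P cos θ = m g sin θ + μ_s N = m g sin θ + μ_s (m g cos θ + P sin θ).
Solving, P (cos θ − μ_s sin θ) = m g (sin θ + μ_s cos θ), so P = 3×9.81×(sin 14° + 0.35 cos 14°)/(cos 14° − 0.35 sin 14°) = 29.4×0.5815/0.8856 = 19.3 N.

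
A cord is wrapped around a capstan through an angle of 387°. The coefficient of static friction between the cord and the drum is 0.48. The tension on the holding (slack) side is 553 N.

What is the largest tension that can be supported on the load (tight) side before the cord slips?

At impending slip the capstan equation gives T₂/T₁ = e^{μβ} with β in radians.
β = 387° × π/180 = 6.754 rad.
e^{μβ} = e^{0.48×6.754} = 25.59.
T₂ = T₁ · e^{μβ} = 553 × 25.59 = 14200 N.

T_max ≈ 14200 N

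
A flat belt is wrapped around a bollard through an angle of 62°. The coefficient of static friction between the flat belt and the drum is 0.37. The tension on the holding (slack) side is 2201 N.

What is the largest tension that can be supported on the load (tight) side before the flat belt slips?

T_max ≈ 3280 N

At impending slip the capstan equation gives T₂/T₁ = e^{μβ} with β in radians.
β = 62° × π/180 = 1.082 rad.
e^{μβ} = e^{0.37×1.082} = 1.492.
T₂ = T₁ · e^{μβ} = 2201 × 1.492 = 3280 N.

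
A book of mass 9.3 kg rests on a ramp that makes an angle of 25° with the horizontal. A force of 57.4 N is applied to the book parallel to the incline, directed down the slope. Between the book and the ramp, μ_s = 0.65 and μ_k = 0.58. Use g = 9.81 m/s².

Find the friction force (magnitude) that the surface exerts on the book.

f ≈ 48 N (up the incline)

The normal reaction is N = m g cos θ = 82.69 N.
Parallel to the incline, ΣF = 0 gives f = m g sin θ + P = 38.56 + 57.4 = 95.96 N (up-slope positive).
The static-friction ceiling is μ_s N = 0.65 × 82.69 = 53.75 N.
Since |95.96| > 53.75 N, static friction cannot hold it; the book slides down the incline and kinetic friction applies: f = μ_k N = 0.58 × 82.69 = 48 N.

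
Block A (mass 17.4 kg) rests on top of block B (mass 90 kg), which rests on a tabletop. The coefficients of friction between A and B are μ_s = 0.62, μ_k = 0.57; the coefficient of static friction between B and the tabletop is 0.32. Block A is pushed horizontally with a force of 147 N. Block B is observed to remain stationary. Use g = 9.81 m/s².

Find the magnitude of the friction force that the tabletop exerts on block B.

Normal force at the A–B interface: N₁ = m_A g = 170.7 N.
Maximum static friction on A from B: μ_s N₁ = 0.62×170.7 = 105.8 N.
P = 147 N exceeds that limit, so A slips over B and the interface friction becomes kinetic: f₁ = μ_k N₁ = 0.57×170.7 = 97.3 N.
B experiences an equal 97.3 N forward from A (third law). B is in equilibrium, so the floor supplies f₂ = 97.3 N of static friction (limit μ_s(m_A+m_B)g = 337.2 N, not exceeded).

f ≈ 97.3 N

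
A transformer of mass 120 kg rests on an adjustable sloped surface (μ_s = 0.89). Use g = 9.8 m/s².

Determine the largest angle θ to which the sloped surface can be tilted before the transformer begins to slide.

At the slip threshold, m g sin θ = μ_s · m g cos θ, so tan θ = μ_s.
θ_max = arctan(0.89) = 41.7°.

θ_max ≈ 41.7°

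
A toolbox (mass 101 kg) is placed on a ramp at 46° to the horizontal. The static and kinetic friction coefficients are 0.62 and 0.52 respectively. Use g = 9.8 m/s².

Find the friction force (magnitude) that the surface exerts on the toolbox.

Perpendicular to the surface, N = m g cos θ = 101·9.8·cos 46° = 687.6 N.
For equilibrium along the incline, friction must balance the weight component: f = m g sin θ = 712 N up the slope.
The static-friction ceiling is μ_s N = 0.62 × 687.6 = 426.3 N.
|712| exceeds 426.3 N, so the toolbox slips down-slope; friction is kinetic, f = μ_k N = 0.52×687.6 = 358 N.

f ≈ 358 N (up the incline)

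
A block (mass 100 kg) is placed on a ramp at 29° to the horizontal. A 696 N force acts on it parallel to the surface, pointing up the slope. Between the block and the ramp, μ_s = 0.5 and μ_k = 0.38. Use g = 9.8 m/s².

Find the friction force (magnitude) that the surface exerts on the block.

f ≈ 221 N (down the incline)

Normal force: N = m g cos θ = 100 × 9.8 × cos 29° = 857.1 N.
The friction needed for equilibrium is m g sin θ − P = 475.1 − 696 = -220.9 N, measured positive up-slope.
Maximum static friction available: μ_s N = 0.5 × 857.1 = 428.6 N.
Since |-220.9| ≤ 428.6 N, static friction is sufficient; f equals the required value, not μ_s N.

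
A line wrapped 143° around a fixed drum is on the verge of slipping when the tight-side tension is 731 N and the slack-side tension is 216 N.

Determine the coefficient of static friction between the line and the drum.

T₂/T₁ = e^{μβ} → μ = ln(T₂/T₁)/β.
β = 143° = 2.496 rad.
μ = ln(731/216)/2.496 = ln(3.384)/2.496 = 0.488.

μ ≈ 0.488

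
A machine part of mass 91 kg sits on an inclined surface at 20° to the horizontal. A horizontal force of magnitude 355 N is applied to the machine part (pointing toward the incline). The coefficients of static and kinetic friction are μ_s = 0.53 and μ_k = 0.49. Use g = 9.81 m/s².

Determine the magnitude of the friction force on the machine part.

f ≈ 28.3 N (down the incline)

The horizontal push has a component P sin θ into the surface, so N = m g cos θ + P sin θ = 838.9 + 121.4 = 960.3 N.
Parallel to the incline: P cos θ − m g sin θ = 333.6 − 305.3 = 28.27 N; the friction needed to balance this is 28.27 N acting down the slope.
Maximum static friction: μ_s N = 0.53 × 960.3 = 509 N.
Since 28.27 N is within the 509 N limit, the machine part stays put and friction is exactly 28.3 N.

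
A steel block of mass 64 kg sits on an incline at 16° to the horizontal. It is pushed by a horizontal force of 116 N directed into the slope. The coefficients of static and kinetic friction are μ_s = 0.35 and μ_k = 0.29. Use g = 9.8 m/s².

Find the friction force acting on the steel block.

The horizontal push has a component P sin θ into the surface, so N = m g cos θ + P sin θ = 602.9 + 31.97 = 634.9 N.
Parallel to the incline: P cos θ − m g sin θ = 111.5 − 172.9 = -61.37 N; the friction needed to balance this is 61.37 N acting up the slope.
The limit of static friction is μ_s N = 222.2 N.
|f_req| = 61.37 ≤ 222.2 N → the steel block is in equilibrium; friction equals the required value.

f ≈ 61.4 N (up the incline)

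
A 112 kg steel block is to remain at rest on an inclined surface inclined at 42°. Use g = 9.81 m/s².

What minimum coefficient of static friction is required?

At the slip threshold m g sin θ = μ_s m g cos θ, so μ_s,min = tan θ.
μ_s,min = tan 42° = 0.9.

μ_s,min ≈ 0.9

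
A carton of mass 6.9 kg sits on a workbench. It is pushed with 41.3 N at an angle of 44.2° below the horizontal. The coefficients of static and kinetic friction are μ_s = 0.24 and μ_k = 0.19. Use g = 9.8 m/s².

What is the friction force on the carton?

f ≈ 18.3 N

The vertical component of P adds to the normal force: N = m g + P sin α = 67.62 + 28.79 = 96.41 N.
Horizontally, friction must balance P cos α = 29.61 N.
μ_s N = 0.24 × 96.41 = 23.14 N.
29.61 > 23.14 N → the carton slides; f = μ_k N = 0.19×96.41 = 18.3 N.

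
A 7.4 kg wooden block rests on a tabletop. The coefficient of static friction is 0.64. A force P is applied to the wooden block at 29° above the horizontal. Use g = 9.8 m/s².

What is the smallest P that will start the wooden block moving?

P ≈ 39.2 N

N = m g − P sin α (the pull lifts the wooden block).
At impending slip, P cos α = μ_s N = μ_s (m g − P sin α).
Solving: P (cos α + μ_s sin α) = μ_s m g → P = 0.64×72.5/(cos 29° + 0.64 sin 29°) = 46.4/1.185 = 39.2 N.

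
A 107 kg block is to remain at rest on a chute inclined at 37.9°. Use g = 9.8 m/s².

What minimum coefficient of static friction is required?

μ_s,min ≈ 0.778

At the slip threshold m g sin θ = μ_s m g cos θ, so μ_s,min = tan θ.
μ_s,min = tan 37.9° = 0.778.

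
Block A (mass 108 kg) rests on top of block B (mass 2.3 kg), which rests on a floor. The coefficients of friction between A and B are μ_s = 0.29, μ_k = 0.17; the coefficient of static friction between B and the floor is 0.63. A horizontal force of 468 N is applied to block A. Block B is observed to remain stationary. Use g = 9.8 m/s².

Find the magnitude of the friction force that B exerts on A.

Between the blocks, N₁ = m_A g = 1058 N.
Maximum static friction on A from B: μ_s N₁ = 0.29×1058 = 306.9 N.
Since P = 468 N > 306.9 N, A slides on B; the A–B friction is kinetic: f₁ = μ_k N₁ = 0.17×1058 = 180 N.
By Newton's third law B feels 180 N forward from A. With B stationary, the floor's static friction on B balances it: f₂ = 180 N (well within μ_s(m_A+m_B)g = 681 N).

f ≈ 180 N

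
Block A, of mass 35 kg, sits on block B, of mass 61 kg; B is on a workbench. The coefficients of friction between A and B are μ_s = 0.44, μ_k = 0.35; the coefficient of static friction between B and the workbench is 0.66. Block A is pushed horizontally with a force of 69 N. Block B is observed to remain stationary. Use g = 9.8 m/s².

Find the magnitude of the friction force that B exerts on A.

f ≈ 69 N

Normal force at the A–B interface: N₁ = m_A g = 343 N.
So the A–B interface can sustain at most μ_s N₁ = 150.9 N of static friction.
P = 69 N is within that limit, so A and B move together (both at rest); the A–B friction is simply f₁ = P = 69 N.
By Newton's third law B feels 69 N forward from A. With B stationary, the floor's static friction on B balances it: f₂ = 69 N (well within μ_s(m_A+m_B)g = 620.9 N).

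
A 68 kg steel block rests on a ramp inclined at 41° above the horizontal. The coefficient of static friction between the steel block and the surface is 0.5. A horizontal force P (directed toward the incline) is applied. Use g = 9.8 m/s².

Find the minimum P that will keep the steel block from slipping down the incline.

P_min ≈ 172 N

The steel block tends to slide down (tan θ > μ_s), so at the point of impending slip friction acts up-slope at its limit: f = μ_s N.
Perpendicular to the incline: N = m g cos θ + P sin θ.
Along the incline: P cos θ + μ_s N = m g sin θ, i.e. P cos θ + μ_s (m g cos θ + P sin θ) = m g sin θ.
Solving, P (cos θ + μ_s sin θ) = m g (sin θ − μ_s cos θ), so P = 666×0.2787/1.083 = 172 N.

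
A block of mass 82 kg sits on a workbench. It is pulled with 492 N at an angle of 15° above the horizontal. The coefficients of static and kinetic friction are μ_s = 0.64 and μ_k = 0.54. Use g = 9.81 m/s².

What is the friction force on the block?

The vertical component of P reduces the normal force: N = m g − P sin α = 804.4 − 127.3 = 677.1 N.
Horizontally, friction must balance P cos α = 475.2 N.
μ_s N = 0.64 × 677.1 = 433.3 N.
The required friction exceeds μ_s N, so the block moves and f = μ_k N = 366 N.

f ≈ 366 N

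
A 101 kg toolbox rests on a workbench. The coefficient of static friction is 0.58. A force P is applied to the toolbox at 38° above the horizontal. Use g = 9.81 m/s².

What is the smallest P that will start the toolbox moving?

N = m g − P sin α (the pull lifts the toolbox).
At impending slip, P cos α = μ_s N = μ_s (m g − P sin α).
Solving: P (cos α + μ_s sin α) = μ_s m g → P = 0.58×991/(cos 38° + 0.58 sin 38°) = 575/1.145 = 502 N.

P ≈ 502 N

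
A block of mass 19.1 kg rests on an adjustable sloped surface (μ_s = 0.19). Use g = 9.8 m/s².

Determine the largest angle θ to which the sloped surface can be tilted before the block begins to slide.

θ_max ≈ 10.8°

At the slip threshold, m g sin θ = μ_s · m g cos θ, so tan θ = μ_s.
θ_max = arctan(0.19) = 10.8°.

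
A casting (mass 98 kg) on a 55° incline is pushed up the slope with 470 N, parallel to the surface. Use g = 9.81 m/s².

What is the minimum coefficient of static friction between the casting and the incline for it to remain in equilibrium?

μ_s,min ≈ 0.576

N = m g cos θ = 551.4 N.
Friction must make up the shortfall along the incline: f = m g sin θ − P = 787.5 − 470 = 317.5 N.
At the threshold f = μ_s N, so μ_s,min = 317.5/551.4 = 0.576.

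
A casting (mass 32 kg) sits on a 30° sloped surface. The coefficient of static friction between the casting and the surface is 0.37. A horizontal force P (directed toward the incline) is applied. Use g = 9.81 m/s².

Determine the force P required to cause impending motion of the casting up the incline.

At impending motion up the slope, friction acts down-slope at its limit: f = μ_s N.
Perpendicular to the incline: N = m g cos θ + P sin θ.
Along the incline: P cos θ = m g sin θ + μ_s N = m g sin θ + μ_s (m g cos θ + P sin θ).
Solving, P (cos θ − μ_s sin θ) = m g (sin θ + μ_s cos θ), so P = 32×9.81×(sin 30° + 0.37 cos 30°)/(cos 30° − 0.37 sin 30°) = 314×0.8204/0.681 = 378 N.

P ≈ 378 N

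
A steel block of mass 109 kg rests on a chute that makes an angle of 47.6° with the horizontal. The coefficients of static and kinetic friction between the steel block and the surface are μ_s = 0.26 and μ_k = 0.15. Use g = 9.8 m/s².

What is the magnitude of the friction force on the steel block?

f ≈ 108 N (up the incline)

Normal force: N = m g cos θ = 109 × 9.8 × cos 47.6° = 720.3 N.
Along the slope the weight component is m g sin θ = 788.8 N; friction must supply exactly this, acting up-slope.
Maximum static friction available: μ_s N = 0.26 × 720.3 = 187.3 N.
|788.8| exceeds 187.3 N, so the steel block slips down-slope; friction is kinetic, f = μ_k N = 0.15×720.3 = 108 N.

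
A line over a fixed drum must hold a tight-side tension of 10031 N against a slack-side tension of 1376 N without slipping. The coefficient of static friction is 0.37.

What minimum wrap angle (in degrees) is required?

T₂/T₁ = e^{μβ} → β = ln(T₂/T₁)/μ.
β = ln(10031/1376)/0.37 = 1.986/0.37 = 5.369 rad.
In degrees: β = 5.369 × 180/π = 308°.

β_min ≈ 308°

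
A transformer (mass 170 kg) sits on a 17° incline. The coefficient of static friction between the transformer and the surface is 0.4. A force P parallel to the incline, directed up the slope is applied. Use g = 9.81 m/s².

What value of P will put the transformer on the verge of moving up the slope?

At impending motion up the slope, friction acts down-slope at its limit: f = μ_s N.
P is parallel to the surface, so N = m g cos θ = 1590 N.
Along the incline: P = m g sin θ + μ_s N = 488 + 0.4×1590 = 1130 N.

P ≈ 1130 N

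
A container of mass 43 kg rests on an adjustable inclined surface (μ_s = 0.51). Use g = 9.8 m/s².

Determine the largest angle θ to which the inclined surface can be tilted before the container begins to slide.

At the slip threshold, m g sin θ = μ_s · m g cos θ, so tan θ = μ_s.
θ_max = arctan(0.51) = 27°.

θ_max ≈ 27°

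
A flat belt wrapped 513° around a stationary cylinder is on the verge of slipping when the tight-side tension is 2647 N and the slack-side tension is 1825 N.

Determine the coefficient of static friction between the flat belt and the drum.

T₂/T₁ = e^{μβ} → μ = ln(T₂/T₁)/β.
β = 513° = 8.954 rad.
μ = ln(2647/1825)/8.954 = ln(1.45)/8.954 = 0.0415.

μ ≈ 0.0415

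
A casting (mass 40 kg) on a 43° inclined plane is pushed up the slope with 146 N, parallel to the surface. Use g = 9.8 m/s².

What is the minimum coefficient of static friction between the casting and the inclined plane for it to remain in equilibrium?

μ_s,min ≈ 0.423

N = m g cos θ = 286.7 N.
Friction must make up the shortfall along the incline: f = m g sin θ − P = 267.3 − 146 = 121.3 N.
At the threshold f = μ_s N, so μ_s,min = 121.3/286.7 = 0.423.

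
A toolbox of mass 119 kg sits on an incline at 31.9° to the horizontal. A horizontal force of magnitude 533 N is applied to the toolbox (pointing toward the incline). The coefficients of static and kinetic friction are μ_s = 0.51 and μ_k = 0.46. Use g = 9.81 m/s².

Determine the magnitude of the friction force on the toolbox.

f ≈ 164 N (up the incline)

Normal direction: N = m g cos θ + P sin θ = 1273 N.
Parallel to the incline: P cos θ − m g sin θ = 452.5 − 616.9 = -164.4 N; the friction needed to balance this is 164.4 N acting up the slope.
The limit of static friction is μ_s N = 649.1 N.
|f_req| = 164.4 ≤ 649.1 N → the toolbox is in equilibrium; friction equals the required value.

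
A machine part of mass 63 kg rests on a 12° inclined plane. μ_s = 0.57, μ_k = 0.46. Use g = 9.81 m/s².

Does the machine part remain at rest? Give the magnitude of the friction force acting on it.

f ≈ 128 N

N = m g cos θ = 605 N.
Down-slope weight component: m g sin θ = 128 N.
μ_s N = 345 N.
128 ≤ 345 N, so it stays put; friction = 128 N.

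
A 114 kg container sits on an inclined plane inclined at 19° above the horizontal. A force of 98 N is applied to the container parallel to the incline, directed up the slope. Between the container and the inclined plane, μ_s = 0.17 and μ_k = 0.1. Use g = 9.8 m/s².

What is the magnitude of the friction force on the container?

Perpendicular to the surface, N = m g cos θ = 114·9.8·cos 19° = 1056 N.
For equilibrium along the incline the friction force must supply f = m g sin θ − P = 363.7 − 98 = 265.7 N (positive meaning up-slope).
The static-friction ceiling is μ_s N = 0.17 × 1056 = 179.6 N.
Since |265.7| > 179.6 N, static friction cannot hold it; the container slides down the incline and kinetic friction applies: f = μ_k N = 0.1 × 1056 = 106 N.

f ≈ 106 N (up the incline)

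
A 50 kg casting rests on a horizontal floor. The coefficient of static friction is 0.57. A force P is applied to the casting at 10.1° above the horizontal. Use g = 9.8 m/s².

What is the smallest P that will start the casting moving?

P ≈ 258 N

N = m g − P sin α (the pull lifts the casting).
At impending slip, P cos α = μ_s N = μ_s (m g − P sin α).
Solving: P (cos α + μ_s sin α) = μ_s m g → P = 0.57×490/(cos 10.1° + 0.57 sin 10.1°) = 279/1.084 = 258 N.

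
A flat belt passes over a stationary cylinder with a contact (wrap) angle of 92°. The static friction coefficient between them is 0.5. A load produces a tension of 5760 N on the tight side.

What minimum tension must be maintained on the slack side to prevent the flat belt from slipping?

T_min ≈ 2580 N

Capstan equation at impending slip: T_tight/T_slack = e^{μβ}.
β = 92° = 1.606 rad; e^{μβ} = e^{0.5×1.606} = 2.232.
T_slack = T_tight / e^{μβ} = 5760 / 2.232 = 2580 N.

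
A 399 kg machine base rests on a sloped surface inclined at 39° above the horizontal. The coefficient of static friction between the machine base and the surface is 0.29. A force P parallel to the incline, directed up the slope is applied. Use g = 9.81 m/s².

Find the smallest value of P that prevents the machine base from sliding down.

P_min ≈ 1580 N

The machine base tends to slide down (tan θ > μ_s), so at the point of impending slip friction acts up-slope at its limit: f = μ_s N.
P is parallel to the surface, so N = m g cos θ = 3040 N.
Along the incline: P + μ_s N = m g sin θ, so P = 2460 − 0.29×3040 = 1580 N.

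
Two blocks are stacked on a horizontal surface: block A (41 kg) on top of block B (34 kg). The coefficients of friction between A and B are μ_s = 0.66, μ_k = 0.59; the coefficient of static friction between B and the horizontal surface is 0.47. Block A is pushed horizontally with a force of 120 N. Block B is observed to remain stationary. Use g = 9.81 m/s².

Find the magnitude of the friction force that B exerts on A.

Between the blocks, N₁ = m_A g = 402.2 N.
So the A–B interface can sustain at most μ_s N₁ = 265.5 N of static friction.
P = 120 N is within that limit, so A and B move together (both at rest); the A–B friction is simply f₁ = P = 120 N.
By Newton's third law B feels 120 N forward from A. With B stationary, the floor's static friction on B balances it: f₂ = 120 N (well within μ_s(m_A+m_B)g = 345.8 N).

f ≈ 120 N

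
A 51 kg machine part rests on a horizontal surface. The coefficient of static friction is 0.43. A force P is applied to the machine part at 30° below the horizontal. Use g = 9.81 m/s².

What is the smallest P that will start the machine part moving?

N = m g + P sin α (the push presses the machine part into the horizontal surface).
At impending slip, P cos α = μ_s N = μ_s (m g + P sin α).
Solving: P (cos α − μ_s sin α) = μ_s m g → P = 0.43×500/(cos 30° − 0.43 sin 30°) = 215/0.651 = 330 N.

P ≈ 330 N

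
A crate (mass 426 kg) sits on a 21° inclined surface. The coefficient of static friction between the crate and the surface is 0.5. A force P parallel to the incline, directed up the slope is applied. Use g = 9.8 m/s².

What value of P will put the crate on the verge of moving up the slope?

At impending motion up the slope, friction acts down-slope at its limit: f = μ_s N.
P is parallel to the surface, so N = m g cos θ = 3900 N.
Along the incline: P = m g sin θ + μ_s N = 1500 + 0.5×3900 = 3440 N.

P ≈ 3440 N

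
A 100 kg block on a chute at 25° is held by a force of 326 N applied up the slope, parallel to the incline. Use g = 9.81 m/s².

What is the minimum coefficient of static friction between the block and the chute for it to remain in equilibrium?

N = m g cos θ = 889.1 N.
Friction must make up the shortfall along the incline: f = m g sin θ − P = 414.6 − 326 = 88.59 N.
At the threshold f = μ_s N, so μ_s,min = 88.59/889.1 = 0.0996.

μ_s,min ≈ 0.0996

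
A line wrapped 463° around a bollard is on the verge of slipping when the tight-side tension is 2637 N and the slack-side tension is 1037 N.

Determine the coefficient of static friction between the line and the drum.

T₂/T₁ = e^{μβ} → μ = ln(T₂/T₁)/β.
β = 463° = 8.081 rad.
μ = ln(2637/1037)/8.081 = ln(2.543)/8.081 = 0.115.

μ ≈ 0.115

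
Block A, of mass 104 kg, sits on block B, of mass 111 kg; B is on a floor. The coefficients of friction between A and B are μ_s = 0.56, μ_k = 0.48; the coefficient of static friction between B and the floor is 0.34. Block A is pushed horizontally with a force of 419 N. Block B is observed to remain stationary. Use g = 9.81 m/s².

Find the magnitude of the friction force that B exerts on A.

f ≈ 419 N

Normal force at the A–B interface: N₁ = m_A g = 1020 N.
So the A–B interface can sustain at most μ_s N₁ = 571.3 N of static friction.
Since P = 419 N ≤ 571.3 N, A does not slip on B; friction on A equals P = 419 N.
B experiences an equal 419 N forward from A (third law). B is in equilibrium, so the floor supplies f₂ = 419 N of static friction (limit μ_s(m_A+m_B)g = 717.1 N, not exceeded).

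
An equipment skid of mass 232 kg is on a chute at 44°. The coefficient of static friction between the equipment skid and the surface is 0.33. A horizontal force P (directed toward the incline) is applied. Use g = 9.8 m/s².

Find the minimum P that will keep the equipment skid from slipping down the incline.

The equipment skid tends to slide down (tan θ > μ_s), so at the point of impending slip friction acts up-slope at its limit: f = μ_s N.
Perpendicular to the incline: N = m g cos θ + P sin θ.
Along the incline: P cos θ + μ_s N = m g sin θ, i.e. P cos θ + μ_s (m g cos θ + P sin θ) = m g sin θ.
Solving, P (cos θ + μ_s sin θ) = m g (sin θ − μ_s cos θ), so P = 2270×0.4573/0.9486 = 1100 N.

P_min ≈ 1100 N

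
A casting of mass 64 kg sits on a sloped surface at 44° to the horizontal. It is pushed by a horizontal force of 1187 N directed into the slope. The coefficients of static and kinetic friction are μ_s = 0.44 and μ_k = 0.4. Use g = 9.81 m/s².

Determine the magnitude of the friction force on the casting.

f ≈ 418 N (down the incline)

The horizontal push has a component P sin θ into the surface, so N = m g cos θ + P sin θ = 451.6 + 824.6 = 1276 N.
Along the incline, the net driving force (taking up-slope positive) is P cos θ − m g sin θ = 853.9 − 436.1 = 417.7 N, so equilibrium requires friction f = -417.7 N (down-slope).
Maximum static friction: μ_s N = 0.44 × 1276 = 561.5 N.
|f_req| = 417.7 ≤ 561.5 N → the casting is in equilibrium; friction equals the required value.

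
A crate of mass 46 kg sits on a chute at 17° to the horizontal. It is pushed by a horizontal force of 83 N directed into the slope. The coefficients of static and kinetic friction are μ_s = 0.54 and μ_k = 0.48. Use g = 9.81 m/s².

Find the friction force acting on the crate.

f ≈ 52.6 N (up the incline)

Resolve perpendicular to the incline: N = m g cos θ + P sin θ = 46×9.81×cos 17° + 83×sin 17° = 455.8 N.
Parallel to the incline: P cos θ − m g sin θ = 79.37 − 131.9 = -52.56 N; the friction needed to balance this is 52.56 N acting up the slope.
The limit of static friction is μ_s N = 246.1 N.
|f_req| = 52.56 ≤ 246.1 N → the crate is in equilibrium; friction equals the required value.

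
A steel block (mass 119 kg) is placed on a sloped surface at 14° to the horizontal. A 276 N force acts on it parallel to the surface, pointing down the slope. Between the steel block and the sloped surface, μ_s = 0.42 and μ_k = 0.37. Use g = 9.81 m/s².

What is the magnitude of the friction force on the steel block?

Perpendicular to the surface, N = m g cos θ = 119·9.81·cos 14° = 1133 N.
For equilibrium along the incline the friction force must supply f = m g sin θ + P = 282.4 + 276 = 558.4 N (positive meaning up-slope).
The static-friction ceiling is μ_s N = 0.42 × 1133 = 475.7 N.
|558.4| exceeds 475.7 N, so the steel block slips down-slope; friction is kinetic, f = μ_k N = 0.37×1133 = 419 N.

f ≈ 419 N (up the incline)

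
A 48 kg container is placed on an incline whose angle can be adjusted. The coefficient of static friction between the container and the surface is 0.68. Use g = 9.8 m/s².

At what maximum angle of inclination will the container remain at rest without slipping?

θ_max ≈ 34.2°

At the slip threshold, m g sin θ = μ_s · m g cos θ, so tan θ = μ_s.
θ_max = arctan(0.68) = 34.2°.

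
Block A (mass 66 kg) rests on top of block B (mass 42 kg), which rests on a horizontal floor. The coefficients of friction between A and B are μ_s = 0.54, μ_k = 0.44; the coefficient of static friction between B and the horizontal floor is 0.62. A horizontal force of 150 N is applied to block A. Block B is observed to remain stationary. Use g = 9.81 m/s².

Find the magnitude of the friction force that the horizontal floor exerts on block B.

Between the blocks, N₁ = m_A g = 647.5 N.
So the A–B interface can sustain at most μ_s N₁ = 349.6 N of static friction.
P = 150 N is within that limit, so A and B move together (both at rest); the A–B friction is simply f₁ = P = 150 N.
By Newton's third law B feels 150 N forward from A. With B stationary, the floor's static friction on B balances it: f₂ = 150 N (well within μ_s(m_A+m_B)g = 656.9 N).

f ≈ 150 N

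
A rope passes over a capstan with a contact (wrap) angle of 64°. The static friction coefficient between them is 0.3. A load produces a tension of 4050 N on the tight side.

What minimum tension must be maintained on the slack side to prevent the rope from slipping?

T_min ≈ 2900 N

Capstan equation at impending slip: T_tight/T_slack = e^{μβ}.
β = 64° = 1.117 rad; e^{μβ} = e^{0.3×1.117} = 1.398.
T_slack = T_tight / e^{μβ} = 4050 / 1.398 = 2900 N.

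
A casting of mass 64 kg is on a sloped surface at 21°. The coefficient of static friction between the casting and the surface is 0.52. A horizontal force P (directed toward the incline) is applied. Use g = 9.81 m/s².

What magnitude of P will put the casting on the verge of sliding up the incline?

At impending motion up the slope, friction acts down-slope at its limit: f = μ_s N.
Perpendicular to the incline: N = m g cos θ + P sin θ.
Along the incline: P cos θ = m g sin θ + μ_s N = m g sin θ + μ_s (m g cos θ + P sin θ).
Solving, P (cos θ − μ_s sin θ) = m g (sin θ + μ_s cos θ), so P = 64×9.81×(sin 21° + 0.52 cos 21°)/(cos 21° − 0.52 sin 21°) = 628×0.8438/0.7472 = 709 N.

P ≈ 709 N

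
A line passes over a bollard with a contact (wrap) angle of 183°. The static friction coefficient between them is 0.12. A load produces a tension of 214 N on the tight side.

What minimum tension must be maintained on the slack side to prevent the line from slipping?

Capstan equation at impending slip: T_tight/T_slack = e^{μβ}.
β = 183° = 3.194 rad; e^{μβ} = e^{0.12×3.194} = 1.467.
T_slack = T_tight / e^{μβ} = 214 / 1.467 = 146 N.

T_min ≈ 146 N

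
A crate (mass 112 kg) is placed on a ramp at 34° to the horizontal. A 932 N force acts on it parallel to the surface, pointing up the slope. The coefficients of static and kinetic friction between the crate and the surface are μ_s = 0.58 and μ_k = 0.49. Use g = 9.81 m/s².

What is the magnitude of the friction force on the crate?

The normal reaction is N = m g cos θ = 910.9 N.
The friction needed for equilibrium is m g sin θ − P = 614.4 − 932 = -317.6 N, measured positive up-slope.
The static-friction ceiling is μ_s N = 0.58 × 910.9 = 528.3 N.
Since |-317.6| ≤ 528.3 N, the crate remains in static equilibrium and friction takes exactly the required value.

f ≈ 318 N (down the incline)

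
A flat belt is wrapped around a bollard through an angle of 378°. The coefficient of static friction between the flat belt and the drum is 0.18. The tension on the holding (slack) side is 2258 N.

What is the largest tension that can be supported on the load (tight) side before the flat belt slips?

At impending slip the capstan equation gives T₂/T₁ = e^{μβ} with β in radians.
β = 378° × π/180 = 6.597 rad.
e^{μβ} = e^{0.18×6.597} = 3.279.
T₂ = T₁ · e^{μβ} = 2258 × 3.279 = 7400 N.

T_max ≈ 7400 N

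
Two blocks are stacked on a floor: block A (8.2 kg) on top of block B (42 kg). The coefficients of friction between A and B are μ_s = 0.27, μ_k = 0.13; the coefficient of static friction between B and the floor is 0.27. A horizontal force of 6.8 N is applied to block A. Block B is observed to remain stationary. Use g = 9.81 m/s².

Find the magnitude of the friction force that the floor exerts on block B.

f ≈ 6.8 N

Normal force at the A–B interface: N₁ = m_A g = 80.44 N.
So the A–B interface can sustain at most μ_s N₁ = 21.72 N of static friction.
P = 6.8 N is within that limit, so A and B move together (both at rest); the A–B friction is simply f₁ = P = 6.8 N.
B experiences an equal 6.8 N forward from A (third law). B is in equilibrium, so the floor supplies f₂ = 6.8 N of static friction (limit μ_s(m_A+m_B)g = 133 N, not exceeded).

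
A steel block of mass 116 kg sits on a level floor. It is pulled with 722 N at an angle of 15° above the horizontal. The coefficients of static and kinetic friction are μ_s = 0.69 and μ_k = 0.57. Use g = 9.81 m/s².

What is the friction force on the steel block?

f ≈ 542 N

Vertical equilibrium gives N = m g − P sin α = 951.1 N.
For equilibrium, f = P cos α = 722×cos 15° = 697.4 N.
The static-friction limit is μ_s N = 656.3 N.
697.4 > 656.3 N → the steel block slides; f = μ_k N = 0.57×951.1 = 542 N.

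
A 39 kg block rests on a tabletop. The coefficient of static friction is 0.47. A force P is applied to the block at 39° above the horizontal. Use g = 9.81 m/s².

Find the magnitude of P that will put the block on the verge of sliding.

P ≈ 168 N

N = m g − P sin α (the pull lifts the block).
At impending slip, P cos α = μ_s N = μ_s (m g − P sin α).
Solving: P (cos α + μ_s sin α) = μ_s m g → P = 0.47×383/(cos 39° + 0.47 sin 39°) = 180/1.073 = 168 N.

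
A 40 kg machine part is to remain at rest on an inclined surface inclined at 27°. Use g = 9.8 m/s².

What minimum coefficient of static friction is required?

At the slip threshold m g sin θ = μ_s m g cos θ, so μ_s,min = tan θ.
μ_s,min = tan 27° = 0.51.

μ_s,min ≈ 0.51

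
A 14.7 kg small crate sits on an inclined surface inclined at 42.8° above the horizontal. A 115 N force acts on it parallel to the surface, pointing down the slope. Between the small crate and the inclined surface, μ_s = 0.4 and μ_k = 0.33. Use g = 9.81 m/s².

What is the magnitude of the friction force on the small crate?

The normal reaction is N = m g cos θ = 105.8 N.
The friction needed for equilibrium is m g sin θ + P = 97.98 + 115 = 213 N, measured positive up-slope.
Static friction can supply at most μ_s N = 42.32 N.
|213| exceeds 42.32 N, so the small crate slips down-slope; friction is kinetic, f = μ_k N = 0.33×105.8 = 34.9 N.

f ≈ 34.9 N (up the incline)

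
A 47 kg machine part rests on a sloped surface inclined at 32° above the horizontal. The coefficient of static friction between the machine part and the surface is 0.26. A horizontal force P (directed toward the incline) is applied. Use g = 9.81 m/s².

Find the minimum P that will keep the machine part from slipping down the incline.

The machine part tends to slide down (tan θ > μ_s), so at the point of impending slip friction acts up-slope at its limit: f = μ_s N.
Perpendicular to the incline: N = m g cos θ + P sin θ.
Along the incline: P cos θ + μ_s N = m g sin θ, i.e. P cos θ + μ_s (m g cos θ + P sin θ) = m g sin θ.
Solving, P (cos θ + μ_s sin θ) = m g (sin θ − μ_s cos θ), so P = 461×0.3094/0.9858 = 145 N.

P_min ≈ 145 N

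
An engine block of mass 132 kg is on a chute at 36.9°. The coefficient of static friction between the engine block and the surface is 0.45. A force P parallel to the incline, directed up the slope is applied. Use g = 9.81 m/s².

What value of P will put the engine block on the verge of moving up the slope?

At impending motion up the slope, friction acts down-slope at its limit: f = μ_s N.
P is parallel to the surface, so N = m g cos θ = 1040 N.
Along the incline: P = m g sin θ + μ_s N = 777 + 0.45×1040 = 1240 N.

P ≈ 1240 N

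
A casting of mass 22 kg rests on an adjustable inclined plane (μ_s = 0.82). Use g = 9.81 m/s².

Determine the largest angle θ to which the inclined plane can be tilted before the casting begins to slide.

θ_max ≈ 39.4°

At the slip threshold, m g sin θ = μ_s · m g cos θ, so tan θ = μ_s.
θ_max = arctan(0.82) = 39.4°.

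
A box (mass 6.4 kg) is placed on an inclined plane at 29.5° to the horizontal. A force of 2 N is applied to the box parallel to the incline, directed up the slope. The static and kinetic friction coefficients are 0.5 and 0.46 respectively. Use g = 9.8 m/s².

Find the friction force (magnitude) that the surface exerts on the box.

f ≈ 25.1 N (up the incline)

Normal force: N = m g cos θ = 6.4 × 9.8 × cos 29.5° = 54.59 N.
Parallel to the incline, ΣF = 0 gives f = m g sin θ − P = 30.88 − 2 = 28.88 N (up-slope positive).
Maximum static friction available: μ_s N = 0.5 × 54.59 = 27.29 N.
Since |28.88| > 27.29 N, static friction cannot hold it; the box slides down the incline and kinetic friction applies: f = μ_k N = 0.46 × 54.59 = 25.1 N.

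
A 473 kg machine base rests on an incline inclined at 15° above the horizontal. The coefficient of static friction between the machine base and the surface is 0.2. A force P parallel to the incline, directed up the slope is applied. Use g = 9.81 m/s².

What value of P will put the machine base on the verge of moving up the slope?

At impending motion up the slope, friction acts down-slope at its limit: f = μ_s N.
P is parallel to the surface, so N = m g cos θ = 4480 N.
Along the incline: P = m g sin θ + μ_s N = 1200 + 0.2×4480 = 2100 N.

P ≈ 2100 N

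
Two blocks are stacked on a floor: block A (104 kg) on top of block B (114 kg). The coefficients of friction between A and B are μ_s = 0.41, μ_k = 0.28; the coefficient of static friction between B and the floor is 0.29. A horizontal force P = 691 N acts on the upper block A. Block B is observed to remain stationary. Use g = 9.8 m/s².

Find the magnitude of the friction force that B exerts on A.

Normal force at the A–B interface: N₁ = m_A g = 1019 N.
Maximum static friction on A from B: μ_s N₁ = 0.41×1019 = 417.9 N.
Since P = 691 N > 417.9 N, A slides on B; the A–B friction is kinetic: f₁ = μ_k N₁ = 0.28×1019 = 285 N.
By Newton's third law B feels 285 N forward from A. With B stationary, the floor's static friction on B balances it: f₂ = 285 N (well within μ_s(m_A+m_B)g = 619.6 N).

f ≈ 285 N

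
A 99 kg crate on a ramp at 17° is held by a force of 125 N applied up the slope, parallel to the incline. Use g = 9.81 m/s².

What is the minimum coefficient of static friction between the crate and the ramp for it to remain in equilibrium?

μ_s,min ≈ 0.171

N = m g cos θ = 928.8 N.
Friction must make up the shortfall along the incline: f = m g sin θ − P = 283.9 − 125 = 158.9 N.
At the threshold f = μ_s N, so μ_s,min = 158.9/928.8 = 0.171.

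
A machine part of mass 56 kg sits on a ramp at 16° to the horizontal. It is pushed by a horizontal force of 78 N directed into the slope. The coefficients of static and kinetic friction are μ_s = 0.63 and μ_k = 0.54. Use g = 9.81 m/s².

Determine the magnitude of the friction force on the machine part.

Normal direction: N = m g cos θ + P sin θ = 549.6 N.
Parallel to the incline: P cos θ − m g sin θ = 74.98 − 151.4 = -76.45 N; the friction needed to balance this is 76.45 N acting up the slope.
The limit of static friction is μ_s N = 346.2 N.
Since 76.45 N is within the 346.2 N limit, the machine part stays put and friction is exactly 76.4 N.

f ≈ 76.4 N (up the incline)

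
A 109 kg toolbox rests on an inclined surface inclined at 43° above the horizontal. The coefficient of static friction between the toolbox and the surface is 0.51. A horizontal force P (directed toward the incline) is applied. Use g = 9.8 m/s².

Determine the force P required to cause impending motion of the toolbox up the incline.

P ≈ 2940 N

At impending motion up the slope, friction acts down-slope at its limit: f = μ_s N.
Perpendicular to the incline: N = m g cos θ + P sin θ.
Along the incline: P cos θ = m g sin θ + μ_s N = m g sin θ + μ_s (m g cos θ + P sin θ).
Solving, P (cos θ − μ_s sin θ) = m g (sin θ + μ_s cos θ), so P = 109×9.8×(sin 43° + 0.51 cos 43°)/(cos 43° − 0.51 sin 43°) = 1070×1.055/0.3835 = 2940 N.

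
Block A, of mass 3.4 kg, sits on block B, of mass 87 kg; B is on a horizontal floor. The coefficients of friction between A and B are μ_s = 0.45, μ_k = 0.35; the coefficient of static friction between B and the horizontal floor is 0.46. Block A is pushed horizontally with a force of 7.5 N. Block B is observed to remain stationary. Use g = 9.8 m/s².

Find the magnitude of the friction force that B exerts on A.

The normal force B exerts on A is simply A's weight, N₁ = 33.32 N.
So the A–B interface can sustain at most μ_s N₁ = 14.99 N of static friction.
Since P = 7.5 N ≤ 14.99 N, A does not slip on B; friction on A equals P = 7.5 N.
By Newton's third law B feels 7.5 N forward from A. With B stationary, the floor's static friction on B balances it: f₂ = 7.5 N (well within μ_s(m_A+m_B)g = 407.5 N).

f ≈ 7.5 N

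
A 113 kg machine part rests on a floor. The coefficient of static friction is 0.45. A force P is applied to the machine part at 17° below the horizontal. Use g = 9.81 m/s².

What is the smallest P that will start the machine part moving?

N = m g + P sin α (the push presses the machine part into the floor).
At impending slip, P cos α = μ_s N = μ_s (m g + P sin α).
Solving: P (cos α − μ_s sin α) = μ_s m g → P = 0.45×1110/(cos 17° − 0.45 sin 17°) = 499/0.8247 = 605 N.

P ≈ 605 N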